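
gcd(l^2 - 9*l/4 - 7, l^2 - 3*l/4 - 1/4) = 1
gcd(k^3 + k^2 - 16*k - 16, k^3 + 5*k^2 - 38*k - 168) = k + 4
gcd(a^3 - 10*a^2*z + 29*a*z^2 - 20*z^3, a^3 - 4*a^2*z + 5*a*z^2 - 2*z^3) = -a + z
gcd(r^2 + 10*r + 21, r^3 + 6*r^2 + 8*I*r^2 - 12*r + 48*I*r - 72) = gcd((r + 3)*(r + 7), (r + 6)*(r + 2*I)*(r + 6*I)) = 1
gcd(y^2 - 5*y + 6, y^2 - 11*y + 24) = y - 3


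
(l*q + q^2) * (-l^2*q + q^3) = -l^3*q^2 - l^2*q^3 + l*q^4 + q^5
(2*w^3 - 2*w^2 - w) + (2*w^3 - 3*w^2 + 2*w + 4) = 4*w^3 - 5*w^2 + w + 4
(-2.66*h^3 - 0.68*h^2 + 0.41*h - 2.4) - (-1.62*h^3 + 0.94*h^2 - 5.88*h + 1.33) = -1.04*h^3 - 1.62*h^2 + 6.29*h - 3.73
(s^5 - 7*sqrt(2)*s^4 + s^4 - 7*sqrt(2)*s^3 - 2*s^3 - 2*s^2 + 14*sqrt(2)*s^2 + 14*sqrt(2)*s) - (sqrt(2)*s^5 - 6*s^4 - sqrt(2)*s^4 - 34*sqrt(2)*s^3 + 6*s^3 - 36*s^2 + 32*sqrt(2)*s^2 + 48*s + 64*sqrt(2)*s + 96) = -sqrt(2)*s^5 + s^5 - 6*sqrt(2)*s^4 + 7*s^4 - 8*s^3 + 27*sqrt(2)*s^3 - 18*sqrt(2)*s^2 + 34*s^2 - 50*sqrt(2)*s - 48*s - 96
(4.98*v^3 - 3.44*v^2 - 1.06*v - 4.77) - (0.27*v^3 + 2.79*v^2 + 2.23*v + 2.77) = 4.71*v^3 - 6.23*v^2 - 3.29*v - 7.54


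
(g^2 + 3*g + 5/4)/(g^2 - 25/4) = (2*g + 1)/(2*g - 5)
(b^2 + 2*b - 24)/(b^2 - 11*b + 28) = (b + 6)/(b - 7)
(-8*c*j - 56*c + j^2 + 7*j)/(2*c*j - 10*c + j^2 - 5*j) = (-8*c*j - 56*c + j^2 + 7*j)/(2*c*j - 10*c + j^2 - 5*j)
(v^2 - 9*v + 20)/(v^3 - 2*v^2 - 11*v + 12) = (v - 5)/(v^2 + 2*v - 3)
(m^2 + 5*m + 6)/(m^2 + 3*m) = (m + 2)/m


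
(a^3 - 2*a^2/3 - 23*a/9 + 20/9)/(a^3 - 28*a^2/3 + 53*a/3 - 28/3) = (a + 5/3)/(a - 7)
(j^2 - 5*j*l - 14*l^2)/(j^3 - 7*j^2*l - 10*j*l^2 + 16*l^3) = (j - 7*l)/(j^2 - 9*j*l + 8*l^2)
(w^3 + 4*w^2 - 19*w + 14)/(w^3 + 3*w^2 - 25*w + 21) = (w - 2)/(w - 3)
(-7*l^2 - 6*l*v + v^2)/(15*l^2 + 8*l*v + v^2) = (-7*l^2 - 6*l*v + v^2)/(15*l^2 + 8*l*v + v^2)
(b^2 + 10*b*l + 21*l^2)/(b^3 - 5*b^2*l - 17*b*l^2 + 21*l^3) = (b + 7*l)/(b^2 - 8*b*l + 7*l^2)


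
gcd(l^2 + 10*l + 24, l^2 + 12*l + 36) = l + 6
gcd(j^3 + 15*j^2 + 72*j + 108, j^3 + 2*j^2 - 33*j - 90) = j + 3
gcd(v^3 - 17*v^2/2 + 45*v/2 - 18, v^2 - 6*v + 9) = v - 3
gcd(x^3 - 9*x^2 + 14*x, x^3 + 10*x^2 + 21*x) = x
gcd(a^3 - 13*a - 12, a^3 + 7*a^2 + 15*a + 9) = a^2 + 4*a + 3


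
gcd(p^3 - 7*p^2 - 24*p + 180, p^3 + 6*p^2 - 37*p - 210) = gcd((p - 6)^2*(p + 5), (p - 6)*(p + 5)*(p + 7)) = p^2 - p - 30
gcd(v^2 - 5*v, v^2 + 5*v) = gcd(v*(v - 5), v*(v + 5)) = v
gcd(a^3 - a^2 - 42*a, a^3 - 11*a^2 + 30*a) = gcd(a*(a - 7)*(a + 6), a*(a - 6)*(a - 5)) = a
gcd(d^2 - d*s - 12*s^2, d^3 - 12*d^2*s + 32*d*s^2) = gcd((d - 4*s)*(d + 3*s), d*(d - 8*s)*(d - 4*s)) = -d + 4*s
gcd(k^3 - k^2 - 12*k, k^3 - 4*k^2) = k^2 - 4*k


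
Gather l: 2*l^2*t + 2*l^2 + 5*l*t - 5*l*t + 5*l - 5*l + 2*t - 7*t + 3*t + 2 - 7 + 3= l^2*(2*t + 2) - 2*t - 2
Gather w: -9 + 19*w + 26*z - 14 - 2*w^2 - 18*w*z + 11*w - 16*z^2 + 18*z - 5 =-2*w^2 + w*(30 - 18*z) - 16*z^2 + 44*z - 28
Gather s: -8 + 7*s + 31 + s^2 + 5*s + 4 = s^2 + 12*s + 27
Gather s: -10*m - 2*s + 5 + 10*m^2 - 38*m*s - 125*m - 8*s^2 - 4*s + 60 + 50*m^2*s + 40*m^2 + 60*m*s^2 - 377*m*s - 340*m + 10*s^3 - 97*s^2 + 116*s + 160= 50*m^2 - 475*m + 10*s^3 + s^2*(60*m - 105) + s*(50*m^2 - 415*m + 110) + 225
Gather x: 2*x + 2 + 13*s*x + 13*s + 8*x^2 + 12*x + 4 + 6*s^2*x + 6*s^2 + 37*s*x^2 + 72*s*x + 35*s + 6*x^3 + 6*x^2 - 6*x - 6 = 6*s^2 + 48*s + 6*x^3 + x^2*(37*s + 14) + x*(6*s^2 + 85*s + 8)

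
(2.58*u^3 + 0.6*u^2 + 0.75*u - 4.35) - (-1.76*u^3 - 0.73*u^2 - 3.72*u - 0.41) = 4.34*u^3 + 1.33*u^2 + 4.47*u - 3.94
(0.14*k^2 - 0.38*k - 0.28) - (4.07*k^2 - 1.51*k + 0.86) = -3.93*k^2 + 1.13*k - 1.14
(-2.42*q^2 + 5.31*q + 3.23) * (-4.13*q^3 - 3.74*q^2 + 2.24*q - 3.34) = 9.9946*q^5 - 12.8795*q^4 - 38.6201*q^3 + 7.897*q^2 - 10.5002*q - 10.7882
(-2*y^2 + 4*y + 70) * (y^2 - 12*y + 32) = -2*y^4 + 28*y^3 - 42*y^2 - 712*y + 2240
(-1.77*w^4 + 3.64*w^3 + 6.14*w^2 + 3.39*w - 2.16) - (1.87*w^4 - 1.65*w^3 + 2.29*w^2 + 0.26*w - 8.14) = -3.64*w^4 + 5.29*w^3 + 3.85*w^2 + 3.13*w + 5.98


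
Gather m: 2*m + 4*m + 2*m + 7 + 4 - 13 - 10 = 8*m - 12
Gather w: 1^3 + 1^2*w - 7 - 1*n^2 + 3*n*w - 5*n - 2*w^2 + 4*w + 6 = -n^2 - 5*n - 2*w^2 + w*(3*n + 5)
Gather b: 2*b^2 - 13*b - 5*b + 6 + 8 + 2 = 2*b^2 - 18*b + 16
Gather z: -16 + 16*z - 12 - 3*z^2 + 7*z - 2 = -3*z^2 + 23*z - 30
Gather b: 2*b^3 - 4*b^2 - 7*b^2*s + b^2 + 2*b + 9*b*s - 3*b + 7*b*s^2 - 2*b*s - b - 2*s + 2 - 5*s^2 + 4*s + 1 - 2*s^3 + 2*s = 2*b^3 + b^2*(-7*s - 3) + b*(7*s^2 + 7*s - 2) - 2*s^3 - 5*s^2 + 4*s + 3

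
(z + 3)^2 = z^2 + 6*z + 9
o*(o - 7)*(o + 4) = o^3 - 3*o^2 - 28*o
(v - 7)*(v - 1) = v^2 - 8*v + 7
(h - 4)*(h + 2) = h^2 - 2*h - 8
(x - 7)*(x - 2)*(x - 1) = x^3 - 10*x^2 + 23*x - 14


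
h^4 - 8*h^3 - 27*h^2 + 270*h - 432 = (h - 8)*(h - 3)^2*(h + 6)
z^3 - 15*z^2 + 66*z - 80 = (z - 8)*(z - 5)*(z - 2)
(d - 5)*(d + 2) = d^2 - 3*d - 10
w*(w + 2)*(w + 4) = w^3 + 6*w^2 + 8*w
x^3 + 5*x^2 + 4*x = x*(x + 1)*(x + 4)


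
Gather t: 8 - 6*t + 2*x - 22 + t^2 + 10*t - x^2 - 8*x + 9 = t^2 + 4*t - x^2 - 6*x - 5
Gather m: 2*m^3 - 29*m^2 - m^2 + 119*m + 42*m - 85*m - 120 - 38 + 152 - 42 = 2*m^3 - 30*m^2 + 76*m - 48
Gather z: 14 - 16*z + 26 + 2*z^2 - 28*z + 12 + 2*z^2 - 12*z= 4*z^2 - 56*z + 52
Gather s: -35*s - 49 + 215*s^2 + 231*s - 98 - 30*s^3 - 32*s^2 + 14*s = -30*s^3 + 183*s^2 + 210*s - 147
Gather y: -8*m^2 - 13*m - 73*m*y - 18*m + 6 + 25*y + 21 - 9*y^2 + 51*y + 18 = -8*m^2 - 31*m - 9*y^2 + y*(76 - 73*m) + 45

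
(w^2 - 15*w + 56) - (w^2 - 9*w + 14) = 42 - 6*w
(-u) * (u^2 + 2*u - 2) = -u^3 - 2*u^2 + 2*u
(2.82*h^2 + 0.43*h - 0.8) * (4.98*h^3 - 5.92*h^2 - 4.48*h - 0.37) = 14.0436*h^5 - 14.553*h^4 - 19.1632*h^3 + 1.7662*h^2 + 3.4249*h + 0.296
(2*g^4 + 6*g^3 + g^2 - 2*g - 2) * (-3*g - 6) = -6*g^5 - 30*g^4 - 39*g^3 + 18*g + 12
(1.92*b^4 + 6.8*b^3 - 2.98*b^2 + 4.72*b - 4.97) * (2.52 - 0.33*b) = -0.6336*b^5 + 2.5944*b^4 + 18.1194*b^3 - 9.0672*b^2 + 13.5345*b - 12.5244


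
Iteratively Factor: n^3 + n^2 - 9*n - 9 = (n + 1)*(n^2 - 9) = (n - 3)*(n + 1)*(n + 3)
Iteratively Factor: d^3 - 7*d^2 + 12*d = (d - 3)*(d^2 - 4*d) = d*(d - 3)*(d - 4)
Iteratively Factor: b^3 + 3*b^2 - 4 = (b - 1)*(b^2 + 4*b + 4) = (b - 1)*(b + 2)*(b + 2)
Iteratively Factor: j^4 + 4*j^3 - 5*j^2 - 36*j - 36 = (j + 2)*(j^3 + 2*j^2 - 9*j - 18) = (j + 2)^2*(j^2 - 9) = (j + 2)^2*(j + 3)*(j - 3)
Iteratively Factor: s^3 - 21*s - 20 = (s + 1)*(s^2 - s - 20) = (s - 5)*(s + 1)*(s + 4)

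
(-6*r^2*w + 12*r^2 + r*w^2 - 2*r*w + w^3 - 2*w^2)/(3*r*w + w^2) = -2*r + 4*r/w + w - 2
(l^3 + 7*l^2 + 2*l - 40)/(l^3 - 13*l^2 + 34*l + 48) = (l^3 + 7*l^2 + 2*l - 40)/(l^3 - 13*l^2 + 34*l + 48)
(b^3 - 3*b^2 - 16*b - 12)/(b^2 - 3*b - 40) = (-b^3 + 3*b^2 + 16*b + 12)/(-b^2 + 3*b + 40)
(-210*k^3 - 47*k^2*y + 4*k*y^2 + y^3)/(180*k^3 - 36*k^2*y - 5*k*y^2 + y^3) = (-35*k^2 - 2*k*y + y^2)/(30*k^2 - 11*k*y + y^2)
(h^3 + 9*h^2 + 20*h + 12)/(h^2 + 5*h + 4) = (h^2 + 8*h + 12)/(h + 4)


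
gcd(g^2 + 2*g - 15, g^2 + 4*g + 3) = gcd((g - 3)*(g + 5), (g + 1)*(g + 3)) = 1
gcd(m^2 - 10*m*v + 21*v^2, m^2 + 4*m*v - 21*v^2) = -m + 3*v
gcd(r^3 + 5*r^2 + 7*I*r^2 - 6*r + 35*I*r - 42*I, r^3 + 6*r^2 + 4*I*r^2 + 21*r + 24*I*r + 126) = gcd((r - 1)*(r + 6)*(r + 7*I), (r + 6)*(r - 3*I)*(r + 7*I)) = r^2 + r*(6 + 7*I) + 42*I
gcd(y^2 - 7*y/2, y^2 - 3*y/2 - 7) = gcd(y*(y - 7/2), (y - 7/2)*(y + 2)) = y - 7/2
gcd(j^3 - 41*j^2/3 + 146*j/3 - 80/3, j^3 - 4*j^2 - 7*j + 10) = j - 5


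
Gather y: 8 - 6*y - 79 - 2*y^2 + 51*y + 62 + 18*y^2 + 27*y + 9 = 16*y^2 + 72*y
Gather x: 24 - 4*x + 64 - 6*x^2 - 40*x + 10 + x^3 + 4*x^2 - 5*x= x^3 - 2*x^2 - 49*x + 98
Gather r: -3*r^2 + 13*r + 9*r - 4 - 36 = -3*r^2 + 22*r - 40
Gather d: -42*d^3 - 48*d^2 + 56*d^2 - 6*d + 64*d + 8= -42*d^3 + 8*d^2 + 58*d + 8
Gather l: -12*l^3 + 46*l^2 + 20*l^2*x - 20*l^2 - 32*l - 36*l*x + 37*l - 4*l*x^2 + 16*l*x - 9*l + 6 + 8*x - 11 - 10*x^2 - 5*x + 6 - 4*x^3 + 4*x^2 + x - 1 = -12*l^3 + l^2*(20*x + 26) + l*(-4*x^2 - 20*x - 4) - 4*x^3 - 6*x^2 + 4*x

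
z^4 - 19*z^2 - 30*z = z*(z - 5)*(z + 2)*(z + 3)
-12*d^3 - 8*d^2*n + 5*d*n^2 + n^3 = (-2*d + n)*(d + n)*(6*d + n)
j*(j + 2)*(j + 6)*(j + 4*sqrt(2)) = j^4 + 4*sqrt(2)*j^3 + 8*j^3 + 12*j^2 + 32*sqrt(2)*j^2 + 48*sqrt(2)*j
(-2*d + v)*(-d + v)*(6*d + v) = 12*d^3 - 16*d^2*v + 3*d*v^2 + v^3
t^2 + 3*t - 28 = (t - 4)*(t + 7)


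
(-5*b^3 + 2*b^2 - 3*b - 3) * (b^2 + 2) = -5*b^5 + 2*b^4 - 13*b^3 + b^2 - 6*b - 6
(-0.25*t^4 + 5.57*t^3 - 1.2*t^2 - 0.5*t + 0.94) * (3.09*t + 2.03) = -0.7725*t^5 + 16.7038*t^4 + 7.5991*t^3 - 3.981*t^2 + 1.8896*t + 1.9082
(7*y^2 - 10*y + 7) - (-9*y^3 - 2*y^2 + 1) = 9*y^3 + 9*y^2 - 10*y + 6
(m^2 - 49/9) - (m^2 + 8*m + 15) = -8*m - 184/9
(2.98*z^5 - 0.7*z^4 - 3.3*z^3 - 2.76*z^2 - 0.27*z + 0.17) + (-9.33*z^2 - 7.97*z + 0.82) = 2.98*z^5 - 0.7*z^4 - 3.3*z^3 - 12.09*z^2 - 8.24*z + 0.99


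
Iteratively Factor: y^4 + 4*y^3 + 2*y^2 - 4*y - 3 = (y + 3)*(y^3 + y^2 - y - 1) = (y + 1)*(y + 3)*(y^2 - 1) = (y - 1)*(y + 1)*(y + 3)*(y + 1)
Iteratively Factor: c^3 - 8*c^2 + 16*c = (c - 4)*(c^2 - 4*c) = (c - 4)^2*(c)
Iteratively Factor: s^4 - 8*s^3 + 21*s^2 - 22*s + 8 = (s - 2)*(s^3 - 6*s^2 + 9*s - 4) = (s - 4)*(s - 2)*(s^2 - 2*s + 1) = (s - 4)*(s - 2)*(s - 1)*(s - 1)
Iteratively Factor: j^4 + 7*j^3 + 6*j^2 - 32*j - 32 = (j + 4)*(j^3 + 3*j^2 - 6*j - 8) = (j - 2)*(j + 4)*(j^2 + 5*j + 4) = (j - 2)*(j + 4)^2*(j + 1)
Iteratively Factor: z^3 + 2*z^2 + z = (z + 1)*(z^2 + z) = z*(z + 1)*(z + 1)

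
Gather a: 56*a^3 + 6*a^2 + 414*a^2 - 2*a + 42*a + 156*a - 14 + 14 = 56*a^3 + 420*a^2 + 196*a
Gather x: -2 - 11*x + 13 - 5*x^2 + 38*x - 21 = -5*x^2 + 27*x - 10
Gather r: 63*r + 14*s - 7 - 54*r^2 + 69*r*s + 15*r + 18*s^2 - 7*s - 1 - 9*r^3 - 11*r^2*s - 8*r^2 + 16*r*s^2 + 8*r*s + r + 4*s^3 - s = -9*r^3 + r^2*(-11*s - 62) + r*(16*s^2 + 77*s + 79) + 4*s^3 + 18*s^2 + 6*s - 8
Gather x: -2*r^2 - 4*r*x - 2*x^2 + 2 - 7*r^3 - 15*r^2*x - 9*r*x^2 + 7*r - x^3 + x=-7*r^3 - 2*r^2 + 7*r - x^3 + x^2*(-9*r - 2) + x*(-15*r^2 - 4*r + 1) + 2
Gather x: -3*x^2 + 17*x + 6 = -3*x^2 + 17*x + 6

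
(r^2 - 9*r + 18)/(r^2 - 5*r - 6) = (r - 3)/(r + 1)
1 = 1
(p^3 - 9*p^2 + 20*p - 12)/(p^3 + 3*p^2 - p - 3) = (p^2 - 8*p + 12)/(p^2 + 4*p + 3)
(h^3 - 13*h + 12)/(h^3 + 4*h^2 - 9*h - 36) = (h - 1)/(h + 3)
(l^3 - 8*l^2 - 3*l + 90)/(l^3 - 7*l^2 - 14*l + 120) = (l + 3)/(l + 4)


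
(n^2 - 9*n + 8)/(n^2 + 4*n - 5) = (n - 8)/(n + 5)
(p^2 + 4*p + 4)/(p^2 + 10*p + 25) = (p^2 + 4*p + 4)/(p^2 + 10*p + 25)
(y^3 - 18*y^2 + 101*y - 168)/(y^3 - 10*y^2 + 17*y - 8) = (y^2 - 10*y + 21)/(y^2 - 2*y + 1)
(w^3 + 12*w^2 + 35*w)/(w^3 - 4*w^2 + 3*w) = (w^2 + 12*w + 35)/(w^2 - 4*w + 3)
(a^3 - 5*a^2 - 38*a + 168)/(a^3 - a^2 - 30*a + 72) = (a - 7)/(a - 3)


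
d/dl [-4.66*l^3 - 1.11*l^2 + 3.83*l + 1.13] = -13.98*l^2 - 2.22*l + 3.83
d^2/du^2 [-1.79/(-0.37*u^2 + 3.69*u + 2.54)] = (0.490102*u^2 - 4.887774*u - 1.79*(0.74*u - 3.69)*(1.48*u - 7.38) - 3.364484)/(-0.37*u^2 + 3.69*u + 2.54)^3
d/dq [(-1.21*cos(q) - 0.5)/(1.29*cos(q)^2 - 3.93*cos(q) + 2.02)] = (-1.5609*cos(q)^2 - 1.29*cos(q) + 4.4092)*sin(q)/(1.6641*cos(q)^4 - 10.1394*cos(q)^3 + 20.6565*cos(q)^2 - 15.8772*cos(q) + 4.0804)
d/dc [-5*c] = -5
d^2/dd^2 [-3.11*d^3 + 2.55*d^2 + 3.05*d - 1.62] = 5.1 - 18.66*d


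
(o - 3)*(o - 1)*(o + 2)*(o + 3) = o^4 + o^3 - 11*o^2 - 9*o + 18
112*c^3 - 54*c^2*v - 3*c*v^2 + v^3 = (-8*c + v)*(-2*c + v)*(7*c + v)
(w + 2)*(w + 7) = w^2 + 9*w + 14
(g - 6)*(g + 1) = g^2 - 5*g - 6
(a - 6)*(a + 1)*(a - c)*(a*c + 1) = a^4*c - a^3*c^2 - 5*a^3*c + a^3 + 5*a^2*c^2 - 7*a^2*c - 5*a^2 + 6*a*c^2 + 5*a*c - 6*a + 6*c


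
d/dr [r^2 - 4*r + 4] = 2*r - 4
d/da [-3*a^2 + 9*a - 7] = 9 - 6*a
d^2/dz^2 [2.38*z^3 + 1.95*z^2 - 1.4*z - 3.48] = 14.28*z + 3.9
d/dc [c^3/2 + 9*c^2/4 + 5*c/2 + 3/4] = 3*c^2/2 + 9*c/2 + 5/2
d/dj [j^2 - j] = 2*j - 1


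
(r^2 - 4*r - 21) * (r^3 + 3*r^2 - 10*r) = r^5 - r^4 - 43*r^3 - 23*r^2 + 210*r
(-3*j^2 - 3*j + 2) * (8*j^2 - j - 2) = -24*j^4 - 21*j^3 + 25*j^2 + 4*j - 4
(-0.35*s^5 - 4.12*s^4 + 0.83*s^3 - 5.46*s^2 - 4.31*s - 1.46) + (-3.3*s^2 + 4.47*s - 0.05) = -0.35*s^5 - 4.12*s^4 + 0.83*s^3 - 8.76*s^2 + 0.16*s - 1.51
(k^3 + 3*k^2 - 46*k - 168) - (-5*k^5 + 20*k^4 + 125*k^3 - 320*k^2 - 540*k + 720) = 5*k^5 - 20*k^4 - 124*k^3 + 323*k^2 + 494*k - 888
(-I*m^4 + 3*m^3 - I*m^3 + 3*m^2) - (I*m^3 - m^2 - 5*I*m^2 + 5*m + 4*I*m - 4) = -I*m^4 + 3*m^3 - 2*I*m^3 + 4*m^2 + 5*I*m^2 - 5*m - 4*I*m + 4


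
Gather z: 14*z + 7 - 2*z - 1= 12*z + 6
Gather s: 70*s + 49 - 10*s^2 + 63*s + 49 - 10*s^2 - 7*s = -20*s^2 + 126*s + 98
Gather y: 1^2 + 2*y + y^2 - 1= y^2 + 2*y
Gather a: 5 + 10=15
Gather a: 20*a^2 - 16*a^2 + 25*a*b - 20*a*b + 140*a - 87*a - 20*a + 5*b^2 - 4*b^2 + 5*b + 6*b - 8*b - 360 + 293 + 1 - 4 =4*a^2 + a*(5*b + 33) + b^2 + 3*b - 70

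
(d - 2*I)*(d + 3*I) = d^2 + I*d + 6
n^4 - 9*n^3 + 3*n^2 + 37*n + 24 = (n - 8)*(n - 3)*(n + 1)^2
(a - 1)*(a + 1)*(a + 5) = a^3 + 5*a^2 - a - 5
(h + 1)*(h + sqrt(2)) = h^2 + h + sqrt(2)*h + sqrt(2)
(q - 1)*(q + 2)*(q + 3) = q^3 + 4*q^2 + q - 6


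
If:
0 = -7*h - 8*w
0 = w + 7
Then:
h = 8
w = -7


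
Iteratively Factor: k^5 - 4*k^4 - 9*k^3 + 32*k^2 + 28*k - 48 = (k + 2)*(k^4 - 6*k^3 + 3*k^2 + 26*k - 24) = (k - 1)*(k + 2)*(k^3 - 5*k^2 - 2*k + 24) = (k - 3)*(k - 1)*(k + 2)*(k^2 - 2*k - 8) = (k - 3)*(k - 1)*(k + 2)^2*(k - 4)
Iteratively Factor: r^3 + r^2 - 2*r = (r)*(r^2 + r - 2) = r*(r - 1)*(r + 2)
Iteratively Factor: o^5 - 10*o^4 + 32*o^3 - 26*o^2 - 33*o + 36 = (o + 1)*(o^4 - 11*o^3 + 43*o^2 - 69*o + 36) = (o - 1)*(o + 1)*(o^3 - 10*o^2 + 33*o - 36) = (o - 3)*(o - 1)*(o + 1)*(o^2 - 7*o + 12) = (o - 4)*(o - 3)*(o - 1)*(o + 1)*(o - 3)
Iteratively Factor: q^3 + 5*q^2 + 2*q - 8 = (q - 1)*(q^2 + 6*q + 8) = (q - 1)*(q + 2)*(q + 4)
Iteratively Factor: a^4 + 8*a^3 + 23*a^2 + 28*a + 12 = (a + 2)*(a^3 + 6*a^2 + 11*a + 6) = (a + 1)*(a + 2)*(a^2 + 5*a + 6) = (a + 1)*(a + 2)^2*(a + 3)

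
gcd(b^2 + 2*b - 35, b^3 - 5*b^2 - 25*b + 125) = b - 5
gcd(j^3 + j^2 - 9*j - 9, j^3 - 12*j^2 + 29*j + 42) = j + 1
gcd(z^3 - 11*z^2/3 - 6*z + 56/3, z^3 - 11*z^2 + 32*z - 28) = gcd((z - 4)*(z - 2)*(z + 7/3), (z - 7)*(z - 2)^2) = z - 2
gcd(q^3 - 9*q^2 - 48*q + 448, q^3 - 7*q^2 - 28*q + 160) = q - 8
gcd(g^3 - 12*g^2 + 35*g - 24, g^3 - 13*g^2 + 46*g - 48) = g^2 - 11*g + 24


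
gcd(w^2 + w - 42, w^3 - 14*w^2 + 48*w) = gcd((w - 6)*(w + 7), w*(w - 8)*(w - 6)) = w - 6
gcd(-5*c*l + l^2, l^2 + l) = l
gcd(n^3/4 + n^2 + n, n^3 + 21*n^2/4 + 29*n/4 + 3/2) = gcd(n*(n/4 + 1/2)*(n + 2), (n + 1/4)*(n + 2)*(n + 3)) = n + 2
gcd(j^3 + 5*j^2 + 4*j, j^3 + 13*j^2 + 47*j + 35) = j + 1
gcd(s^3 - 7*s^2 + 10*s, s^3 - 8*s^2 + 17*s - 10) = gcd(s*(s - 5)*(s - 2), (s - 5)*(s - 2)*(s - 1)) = s^2 - 7*s + 10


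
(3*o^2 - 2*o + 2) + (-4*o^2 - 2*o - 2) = -o^2 - 4*o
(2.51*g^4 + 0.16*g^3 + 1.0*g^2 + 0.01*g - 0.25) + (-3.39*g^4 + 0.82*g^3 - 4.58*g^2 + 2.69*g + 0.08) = -0.88*g^4 + 0.98*g^3 - 3.58*g^2 + 2.7*g - 0.17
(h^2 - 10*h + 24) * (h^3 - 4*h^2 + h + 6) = h^5 - 14*h^4 + 65*h^3 - 100*h^2 - 36*h + 144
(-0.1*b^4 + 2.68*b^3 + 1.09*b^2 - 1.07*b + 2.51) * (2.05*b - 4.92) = -0.205*b^5 + 5.986*b^4 - 10.9511*b^3 - 7.5563*b^2 + 10.4099*b - 12.3492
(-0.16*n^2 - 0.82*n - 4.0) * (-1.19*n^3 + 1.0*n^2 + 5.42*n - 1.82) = 0.1904*n^5 + 0.8158*n^4 + 3.0728*n^3 - 8.1532*n^2 - 20.1876*n + 7.28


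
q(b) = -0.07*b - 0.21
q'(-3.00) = -0.07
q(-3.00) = 0.00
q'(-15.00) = -0.07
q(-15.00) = 0.84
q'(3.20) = -0.07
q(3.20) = -0.43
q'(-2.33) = -0.07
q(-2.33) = -0.05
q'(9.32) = -0.07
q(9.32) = -0.86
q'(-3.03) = -0.07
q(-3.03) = 0.00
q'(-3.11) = -0.07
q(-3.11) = 0.01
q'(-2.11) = -0.07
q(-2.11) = -0.06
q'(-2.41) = -0.07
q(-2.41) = -0.04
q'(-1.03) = -0.07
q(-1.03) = -0.14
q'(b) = -0.0700000000000000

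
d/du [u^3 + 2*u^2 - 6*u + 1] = 3*u^2 + 4*u - 6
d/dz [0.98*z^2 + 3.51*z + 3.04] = 1.96*z + 3.51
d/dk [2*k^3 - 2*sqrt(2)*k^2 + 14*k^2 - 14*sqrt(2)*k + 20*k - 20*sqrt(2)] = 6*k^2 - 4*sqrt(2)*k + 28*k - 14*sqrt(2) + 20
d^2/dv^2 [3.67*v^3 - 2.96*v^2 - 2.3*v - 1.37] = 22.02*v - 5.92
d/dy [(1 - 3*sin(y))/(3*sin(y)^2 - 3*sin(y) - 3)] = (3*sin(y)^2 - 2*sin(y) + 4)*cos(y)/(3*(sin(y) + cos(y)^2)^2)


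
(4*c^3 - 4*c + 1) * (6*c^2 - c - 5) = 24*c^5 - 4*c^4 - 44*c^3 + 10*c^2 + 19*c - 5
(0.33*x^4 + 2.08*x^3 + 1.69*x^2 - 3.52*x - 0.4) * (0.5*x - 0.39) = 0.165*x^5 + 0.9113*x^4 + 0.0337999999999999*x^3 - 2.4191*x^2 + 1.1728*x + 0.156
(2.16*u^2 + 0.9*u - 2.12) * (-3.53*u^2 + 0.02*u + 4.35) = -7.6248*u^4 - 3.1338*u^3 + 16.8976*u^2 + 3.8726*u - 9.222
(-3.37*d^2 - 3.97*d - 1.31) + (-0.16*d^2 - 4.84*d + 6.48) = -3.53*d^2 - 8.81*d + 5.17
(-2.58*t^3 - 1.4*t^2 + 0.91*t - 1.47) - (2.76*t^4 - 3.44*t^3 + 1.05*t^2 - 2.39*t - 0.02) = -2.76*t^4 + 0.86*t^3 - 2.45*t^2 + 3.3*t - 1.45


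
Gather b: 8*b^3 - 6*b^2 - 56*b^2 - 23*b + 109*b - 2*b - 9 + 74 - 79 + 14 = 8*b^3 - 62*b^2 + 84*b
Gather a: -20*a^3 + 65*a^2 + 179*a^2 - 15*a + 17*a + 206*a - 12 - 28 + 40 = -20*a^3 + 244*a^2 + 208*a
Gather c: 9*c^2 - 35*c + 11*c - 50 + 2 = 9*c^2 - 24*c - 48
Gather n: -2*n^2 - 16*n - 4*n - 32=-2*n^2 - 20*n - 32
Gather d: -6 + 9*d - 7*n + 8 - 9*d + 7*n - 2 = 0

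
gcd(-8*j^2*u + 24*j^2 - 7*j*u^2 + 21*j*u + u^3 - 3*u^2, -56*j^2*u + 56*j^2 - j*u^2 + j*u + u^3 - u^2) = -8*j + u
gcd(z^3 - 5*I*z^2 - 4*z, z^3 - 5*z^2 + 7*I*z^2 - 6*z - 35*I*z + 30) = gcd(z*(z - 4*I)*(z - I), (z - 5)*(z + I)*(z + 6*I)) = 1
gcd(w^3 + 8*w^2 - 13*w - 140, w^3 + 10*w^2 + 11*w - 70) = w^2 + 12*w + 35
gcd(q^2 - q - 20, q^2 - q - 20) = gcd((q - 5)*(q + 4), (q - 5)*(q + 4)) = q^2 - q - 20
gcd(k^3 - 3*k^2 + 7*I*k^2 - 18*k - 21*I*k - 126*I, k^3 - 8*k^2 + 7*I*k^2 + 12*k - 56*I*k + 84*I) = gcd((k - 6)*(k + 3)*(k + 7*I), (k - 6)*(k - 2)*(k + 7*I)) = k^2 + k*(-6 + 7*I) - 42*I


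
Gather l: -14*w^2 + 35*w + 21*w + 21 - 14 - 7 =-14*w^2 + 56*w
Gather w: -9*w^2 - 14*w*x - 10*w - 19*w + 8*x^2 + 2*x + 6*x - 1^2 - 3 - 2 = -9*w^2 + w*(-14*x - 29) + 8*x^2 + 8*x - 6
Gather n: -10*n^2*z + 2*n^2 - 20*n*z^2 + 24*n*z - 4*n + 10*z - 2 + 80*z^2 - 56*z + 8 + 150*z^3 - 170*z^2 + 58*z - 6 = n^2*(2 - 10*z) + n*(-20*z^2 + 24*z - 4) + 150*z^3 - 90*z^2 + 12*z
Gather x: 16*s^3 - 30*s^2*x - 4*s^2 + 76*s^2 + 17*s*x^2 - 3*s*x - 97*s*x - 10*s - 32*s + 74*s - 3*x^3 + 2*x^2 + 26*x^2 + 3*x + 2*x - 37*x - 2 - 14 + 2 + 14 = 16*s^3 + 72*s^2 + 32*s - 3*x^3 + x^2*(17*s + 28) + x*(-30*s^2 - 100*s - 32)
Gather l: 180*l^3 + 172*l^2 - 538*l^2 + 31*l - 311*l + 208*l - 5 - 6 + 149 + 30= 180*l^3 - 366*l^2 - 72*l + 168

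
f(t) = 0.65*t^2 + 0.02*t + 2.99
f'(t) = 1.3*t + 0.02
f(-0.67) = 3.27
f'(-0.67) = -0.85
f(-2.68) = 7.60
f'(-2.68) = -3.46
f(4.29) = 15.04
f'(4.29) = 5.60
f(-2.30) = 6.38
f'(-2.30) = -2.97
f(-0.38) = 3.08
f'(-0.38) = -0.47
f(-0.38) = 3.08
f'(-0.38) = -0.47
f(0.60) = 3.24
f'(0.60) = 0.80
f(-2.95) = 8.59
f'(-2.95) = -3.82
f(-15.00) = 148.94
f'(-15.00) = -19.48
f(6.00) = 26.51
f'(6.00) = 7.82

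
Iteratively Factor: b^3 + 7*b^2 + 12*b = (b)*(b^2 + 7*b + 12) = b*(b + 4)*(b + 3)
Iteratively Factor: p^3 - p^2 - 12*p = (p)*(p^2 - p - 12) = p*(p - 4)*(p + 3)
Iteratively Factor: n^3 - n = (n - 1)*(n^2 + n) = (n - 1)*(n + 1)*(n)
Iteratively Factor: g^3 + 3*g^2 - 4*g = (g - 1)*(g^2 + 4*g) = g*(g - 1)*(g + 4)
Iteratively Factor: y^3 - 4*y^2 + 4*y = (y - 2)*(y^2 - 2*y) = y*(y - 2)*(y - 2)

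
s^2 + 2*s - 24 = (s - 4)*(s + 6)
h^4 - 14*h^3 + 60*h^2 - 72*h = h*(h - 6)^2*(h - 2)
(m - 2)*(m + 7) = m^2 + 5*m - 14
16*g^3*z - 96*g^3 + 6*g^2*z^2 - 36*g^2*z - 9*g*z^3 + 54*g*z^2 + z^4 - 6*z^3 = (-8*g + z)*(-2*g + z)*(g + z)*(z - 6)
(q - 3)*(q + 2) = q^2 - q - 6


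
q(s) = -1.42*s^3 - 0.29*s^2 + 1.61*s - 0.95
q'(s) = -4.26*s^2 - 0.58*s + 1.61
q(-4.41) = 108.10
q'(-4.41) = -78.68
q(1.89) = -8.53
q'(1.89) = -14.70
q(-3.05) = 31.73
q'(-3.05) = -36.25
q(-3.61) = 56.26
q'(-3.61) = -51.81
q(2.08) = -11.63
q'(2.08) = -18.03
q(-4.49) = 114.51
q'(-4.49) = -81.67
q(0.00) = -0.95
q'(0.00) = 1.61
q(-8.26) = 766.22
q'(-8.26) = -284.25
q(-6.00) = 285.67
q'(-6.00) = -148.27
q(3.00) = -37.07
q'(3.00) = -38.47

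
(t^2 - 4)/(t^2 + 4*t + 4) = (t - 2)/(t + 2)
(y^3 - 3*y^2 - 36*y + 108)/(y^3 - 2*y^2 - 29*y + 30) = (y^2 + 3*y - 18)/(y^2 + 4*y - 5)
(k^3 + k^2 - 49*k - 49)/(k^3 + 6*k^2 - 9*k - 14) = (k - 7)/(k - 2)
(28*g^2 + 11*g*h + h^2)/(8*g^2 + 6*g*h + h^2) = (7*g + h)/(2*g + h)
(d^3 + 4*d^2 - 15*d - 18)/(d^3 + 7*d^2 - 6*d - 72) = (d + 1)/(d + 4)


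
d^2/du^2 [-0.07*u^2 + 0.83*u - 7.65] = -0.140000000000000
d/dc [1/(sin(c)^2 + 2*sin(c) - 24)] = -2*(sin(c) + 1)*cos(c)/(sin(c)^2 + 2*sin(c) - 24)^2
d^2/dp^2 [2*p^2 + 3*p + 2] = 4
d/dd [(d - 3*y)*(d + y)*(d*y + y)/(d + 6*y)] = y*(-(d + 1)*(d - 3*y)*(d + y) + (d + 6*y)*((d + 1)*(d - 3*y) + (d + 1)*(d + y) + (d - 3*y)*(d + y)))/(d + 6*y)^2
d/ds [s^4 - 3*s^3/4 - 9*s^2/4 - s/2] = 4*s^3 - 9*s^2/4 - 9*s/2 - 1/2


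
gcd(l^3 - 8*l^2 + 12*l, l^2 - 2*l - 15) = 1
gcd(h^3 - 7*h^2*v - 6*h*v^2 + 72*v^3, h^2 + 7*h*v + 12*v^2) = h + 3*v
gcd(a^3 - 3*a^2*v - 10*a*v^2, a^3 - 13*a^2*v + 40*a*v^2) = -a^2 + 5*a*v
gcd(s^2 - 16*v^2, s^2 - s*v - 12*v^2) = s - 4*v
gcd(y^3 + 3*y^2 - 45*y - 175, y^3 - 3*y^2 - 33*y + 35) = y^2 - 2*y - 35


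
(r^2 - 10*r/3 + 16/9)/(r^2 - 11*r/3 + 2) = (r - 8/3)/(r - 3)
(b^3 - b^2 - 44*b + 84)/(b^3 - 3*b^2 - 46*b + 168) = (b - 2)/(b - 4)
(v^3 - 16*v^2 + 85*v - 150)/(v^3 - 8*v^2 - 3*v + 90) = (v - 5)/(v + 3)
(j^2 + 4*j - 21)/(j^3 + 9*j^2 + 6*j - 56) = (j - 3)/(j^2 + 2*j - 8)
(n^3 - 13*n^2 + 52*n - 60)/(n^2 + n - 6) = (n^2 - 11*n + 30)/(n + 3)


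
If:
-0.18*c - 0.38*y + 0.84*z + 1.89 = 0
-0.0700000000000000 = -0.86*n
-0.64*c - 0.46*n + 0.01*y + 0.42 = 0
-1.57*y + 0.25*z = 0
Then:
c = 0.59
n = 0.08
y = -0.36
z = -2.29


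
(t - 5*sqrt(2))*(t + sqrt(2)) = t^2 - 4*sqrt(2)*t - 10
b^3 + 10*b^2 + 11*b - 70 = (b - 2)*(b + 5)*(b + 7)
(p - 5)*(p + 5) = p^2 - 25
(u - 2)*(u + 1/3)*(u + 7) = u^3 + 16*u^2/3 - 37*u/3 - 14/3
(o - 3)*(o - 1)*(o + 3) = o^3 - o^2 - 9*o + 9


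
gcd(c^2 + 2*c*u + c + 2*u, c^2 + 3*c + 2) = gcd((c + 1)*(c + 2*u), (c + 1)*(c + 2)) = c + 1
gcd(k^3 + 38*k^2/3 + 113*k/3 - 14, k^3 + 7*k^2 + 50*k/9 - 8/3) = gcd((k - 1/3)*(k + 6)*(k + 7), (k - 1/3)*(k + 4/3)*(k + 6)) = k^2 + 17*k/3 - 2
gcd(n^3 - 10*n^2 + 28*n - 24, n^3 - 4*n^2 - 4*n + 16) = n - 2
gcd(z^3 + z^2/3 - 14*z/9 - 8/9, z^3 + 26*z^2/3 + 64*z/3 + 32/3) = z + 2/3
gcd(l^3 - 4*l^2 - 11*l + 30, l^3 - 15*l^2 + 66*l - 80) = l^2 - 7*l + 10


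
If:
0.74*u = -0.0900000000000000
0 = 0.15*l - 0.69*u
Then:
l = -0.56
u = -0.12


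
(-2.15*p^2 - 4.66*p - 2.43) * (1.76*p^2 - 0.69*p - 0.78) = -3.784*p^4 - 6.7181*p^3 + 0.615599999999999*p^2 + 5.3115*p + 1.8954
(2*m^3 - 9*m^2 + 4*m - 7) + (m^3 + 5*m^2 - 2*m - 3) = 3*m^3 - 4*m^2 + 2*m - 10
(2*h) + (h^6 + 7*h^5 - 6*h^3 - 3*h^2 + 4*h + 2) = h^6 + 7*h^5 - 6*h^3 - 3*h^2 + 6*h + 2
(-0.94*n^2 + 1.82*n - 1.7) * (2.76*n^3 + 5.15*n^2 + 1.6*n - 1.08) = -2.5944*n^5 + 0.1822*n^4 + 3.177*n^3 - 4.8278*n^2 - 4.6856*n + 1.836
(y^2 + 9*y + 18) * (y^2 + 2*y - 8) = y^4 + 11*y^3 + 28*y^2 - 36*y - 144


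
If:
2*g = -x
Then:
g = -x/2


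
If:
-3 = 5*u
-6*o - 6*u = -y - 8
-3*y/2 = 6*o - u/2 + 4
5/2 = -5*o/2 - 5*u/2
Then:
No Solution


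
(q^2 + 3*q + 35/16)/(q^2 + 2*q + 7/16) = (4*q + 5)/(4*q + 1)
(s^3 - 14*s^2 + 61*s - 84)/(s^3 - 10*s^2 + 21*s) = (s - 4)/s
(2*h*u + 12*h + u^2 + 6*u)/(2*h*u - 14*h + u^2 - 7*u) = (u + 6)/(u - 7)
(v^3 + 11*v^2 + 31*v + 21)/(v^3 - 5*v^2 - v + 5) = (v^2 + 10*v + 21)/(v^2 - 6*v + 5)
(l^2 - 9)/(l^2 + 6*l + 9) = (l - 3)/(l + 3)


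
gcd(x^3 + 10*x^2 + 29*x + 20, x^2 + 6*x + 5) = x^2 + 6*x + 5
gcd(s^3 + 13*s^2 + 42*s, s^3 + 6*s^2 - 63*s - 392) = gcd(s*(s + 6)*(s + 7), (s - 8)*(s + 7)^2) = s + 7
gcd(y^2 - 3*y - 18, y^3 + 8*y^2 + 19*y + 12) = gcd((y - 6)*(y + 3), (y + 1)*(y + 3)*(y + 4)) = y + 3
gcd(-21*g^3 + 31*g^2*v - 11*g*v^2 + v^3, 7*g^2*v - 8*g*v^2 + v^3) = 7*g^2 - 8*g*v + v^2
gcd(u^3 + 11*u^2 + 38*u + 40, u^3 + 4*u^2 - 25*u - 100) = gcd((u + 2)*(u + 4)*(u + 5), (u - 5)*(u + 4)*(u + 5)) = u^2 + 9*u + 20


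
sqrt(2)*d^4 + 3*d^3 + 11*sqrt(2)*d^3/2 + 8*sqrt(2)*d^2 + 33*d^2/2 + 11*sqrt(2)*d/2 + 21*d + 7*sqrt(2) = (d + 2)*(d + 7/2)*(d + sqrt(2))*(sqrt(2)*d + 1)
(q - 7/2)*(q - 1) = q^2 - 9*q/2 + 7/2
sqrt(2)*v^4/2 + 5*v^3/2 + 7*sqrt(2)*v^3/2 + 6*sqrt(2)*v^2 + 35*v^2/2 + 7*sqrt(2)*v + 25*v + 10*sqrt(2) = (v + 5)*(v + sqrt(2)/2)*(v + 2*sqrt(2))*(sqrt(2)*v/2 + sqrt(2))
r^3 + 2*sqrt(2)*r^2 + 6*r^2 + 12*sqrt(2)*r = r*(r + 6)*(r + 2*sqrt(2))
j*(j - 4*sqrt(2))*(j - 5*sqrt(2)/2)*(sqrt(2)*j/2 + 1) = sqrt(2)*j^4/2 - 11*j^3/2 + 7*sqrt(2)*j^2/2 + 20*j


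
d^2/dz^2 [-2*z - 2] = 0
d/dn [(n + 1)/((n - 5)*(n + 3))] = (-n^2 - 2*n - 13)/(n^4 - 4*n^3 - 26*n^2 + 60*n + 225)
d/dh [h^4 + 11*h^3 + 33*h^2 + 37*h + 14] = 4*h^3 + 33*h^2 + 66*h + 37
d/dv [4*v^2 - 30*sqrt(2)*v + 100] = 8*v - 30*sqrt(2)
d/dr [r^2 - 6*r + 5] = 2*r - 6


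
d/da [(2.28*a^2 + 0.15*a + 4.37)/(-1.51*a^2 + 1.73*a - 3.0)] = (4.1709*a^2 - 0.4826*a - 8.0101)/(2.2801*a^4 - 5.2246*a^3 + 12.0529*a^2 - 10.38*a + 9.0)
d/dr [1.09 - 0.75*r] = -0.750000000000000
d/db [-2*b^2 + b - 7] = 1 - 4*b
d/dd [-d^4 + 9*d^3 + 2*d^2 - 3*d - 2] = -4*d^3 + 27*d^2 + 4*d - 3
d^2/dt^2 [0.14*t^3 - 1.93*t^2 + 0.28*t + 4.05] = 0.84*t - 3.86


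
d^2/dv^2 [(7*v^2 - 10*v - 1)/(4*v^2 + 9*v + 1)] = 8*(-103*v^3 - 33*v^2 + 3*v + 5)/(64*v^6 + 432*v^5 + 1020*v^4 + 945*v^3 + 255*v^2 + 27*v + 1)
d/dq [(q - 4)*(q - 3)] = 2*q - 7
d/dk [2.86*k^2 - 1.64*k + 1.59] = 5.72*k - 1.64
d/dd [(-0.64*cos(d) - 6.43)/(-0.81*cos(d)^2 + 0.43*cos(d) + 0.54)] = (0.5184*cos(d)^2 + 10.4166*cos(d) - 2.4193)*sin(d)/(0.6561*cos(d)^4 - 0.6966*cos(d)^3 - 0.6899*cos(d)^2 + 0.4644*cos(d) + 0.2916)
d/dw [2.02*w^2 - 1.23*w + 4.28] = 4.04*w - 1.23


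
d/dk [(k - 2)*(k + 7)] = 2*k + 5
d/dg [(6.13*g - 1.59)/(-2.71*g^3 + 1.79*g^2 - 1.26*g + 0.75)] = (33.2246*g^3 - 23.8994*g^2 + 5.6922*g + 2.5941)/(7.3441*g^6 - 9.7018*g^5 + 10.0333*g^4 - 8.5758*g^3 + 4.2726*g^2 - 1.89*g + 0.5625)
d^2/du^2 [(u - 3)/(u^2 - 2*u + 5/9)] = 162*((5 - 3*u)*(9*u^2 - 18*u + 5) + 36*(u - 3)*(u - 1)^2)/(9*u^2 - 18*u + 5)^3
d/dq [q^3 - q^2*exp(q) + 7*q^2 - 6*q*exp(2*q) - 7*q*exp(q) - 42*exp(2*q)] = -q^2*exp(q) + 3*q^2 - 12*q*exp(2*q) - 9*q*exp(q) + 14*q - 90*exp(2*q) - 7*exp(q)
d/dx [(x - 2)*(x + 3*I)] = 2*x - 2 + 3*I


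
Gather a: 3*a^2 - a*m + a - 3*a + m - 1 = 3*a^2 + a*(-m - 2) + m - 1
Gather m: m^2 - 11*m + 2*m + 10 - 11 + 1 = m^2 - 9*m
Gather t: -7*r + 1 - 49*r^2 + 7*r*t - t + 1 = -49*r^2 - 7*r + t*(7*r - 1) + 2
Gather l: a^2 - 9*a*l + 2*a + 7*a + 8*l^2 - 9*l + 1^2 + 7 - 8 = a^2 + 9*a + 8*l^2 + l*(-9*a - 9)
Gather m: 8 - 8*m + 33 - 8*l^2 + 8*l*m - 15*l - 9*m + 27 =-8*l^2 - 15*l + m*(8*l - 17) + 68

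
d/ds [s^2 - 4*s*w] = 2*s - 4*w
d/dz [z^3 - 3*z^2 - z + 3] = 3*z^2 - 6*z - 1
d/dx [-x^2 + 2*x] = 2 - 2*x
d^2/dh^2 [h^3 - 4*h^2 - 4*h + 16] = 6*h - 8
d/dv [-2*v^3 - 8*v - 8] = -6*v^2 - 8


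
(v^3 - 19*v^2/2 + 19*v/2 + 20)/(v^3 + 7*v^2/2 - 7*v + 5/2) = (2*v^3 - 19*v^2 + 19*v + 40)/(2*v^3 + 7*v^2 - 14*v + 5)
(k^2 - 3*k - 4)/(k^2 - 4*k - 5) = (k - 4)/(k - 5)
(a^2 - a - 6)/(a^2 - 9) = (a + 2)/(a + 3)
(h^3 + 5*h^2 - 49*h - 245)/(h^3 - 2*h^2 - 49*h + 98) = (h + 5)/(h - 2)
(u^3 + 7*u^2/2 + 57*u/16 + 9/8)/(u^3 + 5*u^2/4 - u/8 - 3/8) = (4*u^2 + 11*u + 6)/(2*(2*u^2 + u - 1))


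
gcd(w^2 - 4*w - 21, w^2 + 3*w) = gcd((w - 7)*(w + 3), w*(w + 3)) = w + 3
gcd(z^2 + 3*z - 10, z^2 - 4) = z - 2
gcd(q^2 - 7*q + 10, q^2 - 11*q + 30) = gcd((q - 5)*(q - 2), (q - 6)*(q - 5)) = q - 5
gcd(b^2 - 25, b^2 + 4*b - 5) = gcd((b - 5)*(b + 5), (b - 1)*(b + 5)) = b + 5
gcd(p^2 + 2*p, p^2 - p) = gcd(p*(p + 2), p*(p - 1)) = p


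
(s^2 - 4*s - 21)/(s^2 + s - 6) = (s - 7)/(s - 2)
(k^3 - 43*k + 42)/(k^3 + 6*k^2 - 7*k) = (k - 6)/k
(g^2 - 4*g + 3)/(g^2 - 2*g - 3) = (g - 1)/(g + 1)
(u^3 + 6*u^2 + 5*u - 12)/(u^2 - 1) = (u^2 + 7*u + 12)/(u + 1)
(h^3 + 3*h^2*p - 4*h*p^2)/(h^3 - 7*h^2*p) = (h^2 + 3*h*p - 4*p^2)/(h*(h - 7*p))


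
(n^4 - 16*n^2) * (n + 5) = n^5 + 5*n^4 - 16*n^3 - 80*n^2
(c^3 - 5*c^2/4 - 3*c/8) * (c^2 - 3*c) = c^5 - 17*c^4/4 + 27*c^3/8 + 9*c^2/8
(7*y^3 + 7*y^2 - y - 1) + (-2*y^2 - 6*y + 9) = 7*y^3 + 5*y^2 - 7*y + 8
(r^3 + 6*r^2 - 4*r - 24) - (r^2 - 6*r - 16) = r^3 + 5*r^2 + 2*r - 8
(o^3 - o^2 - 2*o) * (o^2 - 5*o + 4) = o^5 - 6*o^4 + 7*o^3 + 6*o^2 - 8*o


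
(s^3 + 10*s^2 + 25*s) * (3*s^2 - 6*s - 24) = 3*s^5 + 24*s^4 - 9*s^3 - 390*s^2 - 600*s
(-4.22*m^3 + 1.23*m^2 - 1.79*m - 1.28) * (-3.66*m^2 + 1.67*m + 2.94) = 15.4452*m^5 - 11.5492*m^4 - 3.8013*m^3 + 5.3117*m^2 - 7.4002*m - 3.7632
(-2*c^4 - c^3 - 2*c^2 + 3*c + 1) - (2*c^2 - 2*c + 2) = -2*c^4 - c^3 - 4*c^2 + 5*c - 1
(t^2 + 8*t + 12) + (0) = t^2 + 8*t + 12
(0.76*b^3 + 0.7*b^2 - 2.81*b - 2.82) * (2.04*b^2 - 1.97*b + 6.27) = 1.5504*b^5 - 0.0692000000000002*b^4 - 2.3462*b^3 + 4.1719*b^2 - 12.0633*b - 17.6814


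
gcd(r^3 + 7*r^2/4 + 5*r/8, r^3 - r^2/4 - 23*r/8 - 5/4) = r^2 + 7*r/4 + 5/8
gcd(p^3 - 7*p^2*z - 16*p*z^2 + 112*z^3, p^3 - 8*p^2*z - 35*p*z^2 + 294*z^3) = -p + 7*z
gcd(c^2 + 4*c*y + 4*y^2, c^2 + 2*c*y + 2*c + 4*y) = c + 2*y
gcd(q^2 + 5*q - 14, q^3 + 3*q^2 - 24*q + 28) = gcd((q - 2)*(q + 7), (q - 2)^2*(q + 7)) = q^2 + 5*q - 14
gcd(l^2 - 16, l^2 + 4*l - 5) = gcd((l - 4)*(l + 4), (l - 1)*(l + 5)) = 1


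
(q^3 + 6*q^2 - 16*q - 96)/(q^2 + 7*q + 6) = (q^2 - 16)/(q + 1)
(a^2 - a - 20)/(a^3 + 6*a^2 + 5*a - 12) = (a - 5)/(a^2 + 2*a - 3)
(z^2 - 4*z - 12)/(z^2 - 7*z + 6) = (z + 2)/(z - 1)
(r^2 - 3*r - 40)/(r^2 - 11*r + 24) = (r + 5)/(r - 3)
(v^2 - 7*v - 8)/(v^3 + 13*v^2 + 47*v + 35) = (v - 8)/(v^2 + 12*v + 35)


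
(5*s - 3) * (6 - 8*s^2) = -40*s^3 + 24*s^2 + 30*s - 18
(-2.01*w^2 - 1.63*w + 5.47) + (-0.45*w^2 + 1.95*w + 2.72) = -2.46*w^2 + 0.32*w + 8.19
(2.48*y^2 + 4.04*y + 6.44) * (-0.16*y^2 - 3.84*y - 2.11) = -0.3968*y^4 - 10.1696*y^3 - 21.7768*y^2 - 33.254*y - 13.5884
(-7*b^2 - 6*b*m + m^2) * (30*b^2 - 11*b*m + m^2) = -210*b^4 - 103*b^3*m + 89*b^2*m^2 - 17*b*m^3 + m^4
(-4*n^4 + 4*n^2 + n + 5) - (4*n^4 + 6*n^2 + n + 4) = -8*n^4 - 2*n^2 + 1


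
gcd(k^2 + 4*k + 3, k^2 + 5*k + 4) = k + 1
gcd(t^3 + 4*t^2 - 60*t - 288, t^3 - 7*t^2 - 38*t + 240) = t^2 - 2*t - 48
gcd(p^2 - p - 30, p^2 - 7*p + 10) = 1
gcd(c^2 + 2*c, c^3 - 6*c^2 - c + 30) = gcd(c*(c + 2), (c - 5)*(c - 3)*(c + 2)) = c + 2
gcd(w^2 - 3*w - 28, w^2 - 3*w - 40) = 1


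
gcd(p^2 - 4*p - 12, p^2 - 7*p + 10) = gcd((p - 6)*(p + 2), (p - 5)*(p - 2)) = 1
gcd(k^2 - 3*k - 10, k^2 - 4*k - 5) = k - 5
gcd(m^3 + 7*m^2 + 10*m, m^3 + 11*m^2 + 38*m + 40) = m^2 + 7*m + 10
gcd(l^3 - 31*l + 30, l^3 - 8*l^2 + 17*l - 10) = l^2 - 6*l + 5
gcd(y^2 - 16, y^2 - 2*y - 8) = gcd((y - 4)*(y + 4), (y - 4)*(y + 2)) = y - 4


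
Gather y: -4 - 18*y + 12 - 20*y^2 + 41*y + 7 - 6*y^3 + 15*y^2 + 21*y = -6*y^3 - 5*y^2 + 44*y + 15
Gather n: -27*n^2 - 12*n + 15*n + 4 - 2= -27*n^2 + 3*n + 2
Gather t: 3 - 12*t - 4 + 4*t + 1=-8*t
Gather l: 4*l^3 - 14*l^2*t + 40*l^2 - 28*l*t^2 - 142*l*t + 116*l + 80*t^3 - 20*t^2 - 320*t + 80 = 4*l^3 + l^2*(40 - 14*t) + l*(-28*t^2 - 142*t + 116) + 80*t^3 - 20*t^2 - 320*t + 80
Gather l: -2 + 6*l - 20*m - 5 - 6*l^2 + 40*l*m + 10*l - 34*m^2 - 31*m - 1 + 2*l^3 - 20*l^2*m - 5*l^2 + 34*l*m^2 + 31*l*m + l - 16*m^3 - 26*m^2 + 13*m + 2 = 2*l^3 + l^2*(-20*m - 11) + l*(34*m^2 + 71*m + 17) - 16*m^3 - 60*m^2 - 38*m - 6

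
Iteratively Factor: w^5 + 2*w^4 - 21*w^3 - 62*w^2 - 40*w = (w + 1)*(w^4 + w^3 - 22*w^2 - 40*w) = (w - 5)*(w + 1)*(w^3 + 6*w^2 + 8*w) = (w - 5)*(w + 1)*(w + 4)*(w^2 + 2*w) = w*(w - 5)*(w + 1)*(w + 4)*(w + 2)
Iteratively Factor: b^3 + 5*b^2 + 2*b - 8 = (b + 4)*(b^2 + b - 2) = (b - 1)*(b + 4)*(b + 2)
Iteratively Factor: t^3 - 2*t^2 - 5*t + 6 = (t + 2)*(t^2 - 4*t + 3) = (t - 1)*(t + 2)*(t - 3)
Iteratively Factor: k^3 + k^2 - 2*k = (k)*(k^2 + k - 2) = k*(k - 1)*(k + 2)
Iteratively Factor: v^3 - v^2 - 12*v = (v + 3)*(v^2 - 4*v) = v*(v + 3)*(v - 4)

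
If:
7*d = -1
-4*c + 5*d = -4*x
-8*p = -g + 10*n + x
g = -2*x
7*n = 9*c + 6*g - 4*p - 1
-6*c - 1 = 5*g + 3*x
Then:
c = -1/4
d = -1/7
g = 1/7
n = -5/4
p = 89/56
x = -1/14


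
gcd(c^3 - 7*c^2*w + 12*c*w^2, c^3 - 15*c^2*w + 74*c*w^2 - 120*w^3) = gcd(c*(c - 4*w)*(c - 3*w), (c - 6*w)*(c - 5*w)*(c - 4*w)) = -c + 4*w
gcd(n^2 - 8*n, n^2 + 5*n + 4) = 1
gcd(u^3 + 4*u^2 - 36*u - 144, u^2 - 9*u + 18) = u - 6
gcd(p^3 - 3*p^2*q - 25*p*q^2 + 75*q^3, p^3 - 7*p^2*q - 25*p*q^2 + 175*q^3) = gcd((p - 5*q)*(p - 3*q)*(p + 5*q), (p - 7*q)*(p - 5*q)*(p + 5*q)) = p^2 - 25*q^2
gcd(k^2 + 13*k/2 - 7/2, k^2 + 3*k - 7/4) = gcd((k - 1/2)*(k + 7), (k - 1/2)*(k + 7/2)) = k - 1/2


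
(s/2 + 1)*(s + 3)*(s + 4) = s^3/2 + 9*s^2/2 + 13*s + 12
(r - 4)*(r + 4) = r^2 - 16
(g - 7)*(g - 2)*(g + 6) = g^3 - 3*g^2 - 40*g + 84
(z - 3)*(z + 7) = z^2 + 4*z - 21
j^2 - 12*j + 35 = (j - 7)*(j - 5)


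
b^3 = b^3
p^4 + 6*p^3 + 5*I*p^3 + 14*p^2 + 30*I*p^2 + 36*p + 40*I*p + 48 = (p + 2)*(p + 4)*(p - I)*(p + 6*I)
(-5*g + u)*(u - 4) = -5*g*u + 20*g + u^2 - 4*u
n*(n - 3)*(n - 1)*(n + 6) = n^4 + 2*n^3 - 21*n^2 + 18*n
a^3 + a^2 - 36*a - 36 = (a - 6)*(a + 1)*(a + 6)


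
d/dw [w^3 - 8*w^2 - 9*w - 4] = 3*w^2 - 16*w - 9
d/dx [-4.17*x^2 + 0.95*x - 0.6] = 0.95 - 8.34*x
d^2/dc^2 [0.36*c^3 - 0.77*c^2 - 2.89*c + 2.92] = 2.16*c - 1.54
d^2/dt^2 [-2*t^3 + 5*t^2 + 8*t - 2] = 10 - 12*t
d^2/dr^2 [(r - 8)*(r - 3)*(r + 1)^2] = 12*r^2 - 54*r + 6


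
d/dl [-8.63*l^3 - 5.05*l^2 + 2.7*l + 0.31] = -25.89*l^2 - 10.1*l + 2.7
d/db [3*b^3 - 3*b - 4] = 9*b^2 - 3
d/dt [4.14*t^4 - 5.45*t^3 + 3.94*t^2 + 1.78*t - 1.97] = 16.56*t^3 - 16.35*t^2 + 7.88*t + 1.78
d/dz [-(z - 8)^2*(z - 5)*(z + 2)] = -4*z^3 + 57*z^2 - 204*z + 32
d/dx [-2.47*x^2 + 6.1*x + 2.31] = 6.1 - 4.94*x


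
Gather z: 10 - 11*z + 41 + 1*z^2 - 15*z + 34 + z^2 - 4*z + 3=2*z^2 - 30*z + 88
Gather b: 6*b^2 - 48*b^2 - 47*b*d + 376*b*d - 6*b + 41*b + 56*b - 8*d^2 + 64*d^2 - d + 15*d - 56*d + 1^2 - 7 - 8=-42*b^2 + b*(329*d + 91) + 56*d^2 - 42*d - 14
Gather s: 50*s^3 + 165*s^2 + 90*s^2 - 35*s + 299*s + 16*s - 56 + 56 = 50*s^3 + 255*s^2 + 280*s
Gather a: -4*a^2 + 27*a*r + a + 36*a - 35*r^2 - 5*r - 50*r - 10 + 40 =-4*a^2 + a*(27*r + 37) - 35*r^2 - 55*r + 30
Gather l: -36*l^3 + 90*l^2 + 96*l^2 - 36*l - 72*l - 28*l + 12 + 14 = -36*l^3 + 186*l^2 - 136*l + 26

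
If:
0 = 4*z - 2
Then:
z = 1/2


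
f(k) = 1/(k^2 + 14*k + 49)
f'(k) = (-2*k - 14)/(k^2 + 14*k + 49)^2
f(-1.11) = 0.03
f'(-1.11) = -0.01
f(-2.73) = 0.05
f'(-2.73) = -0.03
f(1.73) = 0.01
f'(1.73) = -0.00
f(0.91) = 0.02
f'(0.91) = -0.00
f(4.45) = 0.01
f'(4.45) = -0.00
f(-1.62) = 0.03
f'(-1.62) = -0.01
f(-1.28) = 0.03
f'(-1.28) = -0.01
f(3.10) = 0.01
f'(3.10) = -0.00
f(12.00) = 0.00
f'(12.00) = 0.00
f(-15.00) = 0.02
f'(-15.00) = 0.00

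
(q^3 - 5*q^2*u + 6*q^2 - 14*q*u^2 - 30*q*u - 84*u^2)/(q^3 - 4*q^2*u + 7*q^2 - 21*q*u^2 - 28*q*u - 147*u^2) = (q^2 + 2*q*u + 6*q + 12*u)/(q^2 + 3*q*u + 7*q + 21*u)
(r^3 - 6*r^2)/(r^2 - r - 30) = r^2/(r + 5)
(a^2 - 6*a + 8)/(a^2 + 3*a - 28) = (a - 2)/(a + 7)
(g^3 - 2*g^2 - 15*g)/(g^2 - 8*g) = (g^2 - 2*g - 15)/(g - 8)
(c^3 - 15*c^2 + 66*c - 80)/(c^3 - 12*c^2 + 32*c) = (c^2 - 7*c + 10)/(c*(c - 4))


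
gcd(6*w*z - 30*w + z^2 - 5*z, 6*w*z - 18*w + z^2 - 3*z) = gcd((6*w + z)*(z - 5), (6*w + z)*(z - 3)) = 6*w + z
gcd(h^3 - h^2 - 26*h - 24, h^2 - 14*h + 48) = h - 6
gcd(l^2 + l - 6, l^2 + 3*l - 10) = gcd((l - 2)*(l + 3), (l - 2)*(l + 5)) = l - 2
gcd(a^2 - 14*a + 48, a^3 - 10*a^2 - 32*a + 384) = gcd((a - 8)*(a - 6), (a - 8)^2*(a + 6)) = a - 8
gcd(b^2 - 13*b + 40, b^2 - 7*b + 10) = b - 5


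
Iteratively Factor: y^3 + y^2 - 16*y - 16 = (y + 4)*(y^2 - 3*y - 4) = (y - 4)*(y + 4)*(y + 1)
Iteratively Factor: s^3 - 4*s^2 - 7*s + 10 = (s - 5)*(s^2 + s - 2) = (s - 5)*(s - 1)*(s + 2)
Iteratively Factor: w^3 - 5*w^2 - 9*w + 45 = (w - 5)*(w^2 - 9) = (w - 5)*(w - 3)*(w + 3)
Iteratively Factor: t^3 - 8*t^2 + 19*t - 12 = (t - 4)*(t^2 - 4*t + 3) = (t - 4)*(t - 1)*(t - 3)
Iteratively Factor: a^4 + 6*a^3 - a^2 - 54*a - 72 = (a + 2)*(a^3 + 4*a^2 - 9*a - 36) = (a - 3)*(a + 2)*(a^2 + 7*a + 12) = (a - 3)*(a + 2)*(a + 3)*(a + 4)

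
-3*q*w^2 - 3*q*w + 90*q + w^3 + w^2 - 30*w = (-3*q + w)*(w - 5)*(w + 6)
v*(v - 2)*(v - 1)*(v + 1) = v^4 - 2*v^3 - v^2 + 2*v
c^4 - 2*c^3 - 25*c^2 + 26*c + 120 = (c - 5)*(c - 3)*(c + 2)*(c + 4)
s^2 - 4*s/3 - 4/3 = (s - 2)*(s + 2/3)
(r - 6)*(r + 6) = r^2 - 36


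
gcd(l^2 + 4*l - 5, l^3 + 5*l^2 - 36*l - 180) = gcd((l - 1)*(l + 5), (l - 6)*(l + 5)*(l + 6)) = l + 5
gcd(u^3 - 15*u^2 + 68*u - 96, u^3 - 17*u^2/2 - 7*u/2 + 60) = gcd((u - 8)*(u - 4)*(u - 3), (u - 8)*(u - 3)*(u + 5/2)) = u^2 - 11*u + 24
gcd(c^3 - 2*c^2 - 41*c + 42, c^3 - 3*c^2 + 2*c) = c - 1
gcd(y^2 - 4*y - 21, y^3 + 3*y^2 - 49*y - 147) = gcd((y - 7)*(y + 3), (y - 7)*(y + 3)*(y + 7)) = y^2 - 4*y - 21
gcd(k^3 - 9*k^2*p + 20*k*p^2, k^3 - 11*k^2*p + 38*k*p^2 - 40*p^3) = k^2 - 9*k*p + 20*p^2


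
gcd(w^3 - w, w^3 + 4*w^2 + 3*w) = w^2 + w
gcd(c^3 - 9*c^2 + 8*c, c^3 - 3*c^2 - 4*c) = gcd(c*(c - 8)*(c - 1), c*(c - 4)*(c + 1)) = c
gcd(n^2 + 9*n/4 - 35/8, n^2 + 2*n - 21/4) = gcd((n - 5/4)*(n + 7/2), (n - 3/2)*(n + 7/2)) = n + 7/2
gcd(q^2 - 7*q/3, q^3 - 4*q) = q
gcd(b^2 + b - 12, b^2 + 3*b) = 1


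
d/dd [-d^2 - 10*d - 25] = -2*d - 10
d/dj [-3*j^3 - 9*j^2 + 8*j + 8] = -9*j^2 - 18*j + 8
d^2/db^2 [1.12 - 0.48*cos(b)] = 0.48*cos(b)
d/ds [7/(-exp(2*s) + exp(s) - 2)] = (14*exp(s) - 7)*exp(s)/(exp(2*s) - exp(s) + 2)^2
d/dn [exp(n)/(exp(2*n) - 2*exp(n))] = -exp(n)/(exp(n) - 2)^2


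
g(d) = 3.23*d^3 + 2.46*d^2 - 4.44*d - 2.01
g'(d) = 9.69*d^2 + 4.92*d - 4.44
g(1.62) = 10.99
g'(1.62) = 28.96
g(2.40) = 46.16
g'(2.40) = 63.18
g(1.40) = 5.46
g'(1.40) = 21.44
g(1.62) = 10.99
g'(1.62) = 28.96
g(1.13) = 0.77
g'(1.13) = 13.49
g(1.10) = 0.38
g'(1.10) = 12.70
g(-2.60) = -30.61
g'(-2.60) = 48.27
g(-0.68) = 1.13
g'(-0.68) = -3.30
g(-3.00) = -53.76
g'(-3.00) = 68.01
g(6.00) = 757.59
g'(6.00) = 373.92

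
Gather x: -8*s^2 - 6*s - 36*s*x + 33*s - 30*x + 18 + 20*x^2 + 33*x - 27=-8*s^2 + 27*s + 20*x^2 + x*(3 - 36*s) - 9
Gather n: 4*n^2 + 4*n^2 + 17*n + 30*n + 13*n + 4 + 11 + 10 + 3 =8*n^2 + 60*n + 28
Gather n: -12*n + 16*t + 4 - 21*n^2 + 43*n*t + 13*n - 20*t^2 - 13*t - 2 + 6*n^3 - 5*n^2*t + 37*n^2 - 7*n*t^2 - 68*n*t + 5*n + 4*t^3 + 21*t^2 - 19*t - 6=6*n^3 + n^2*(16 - 5*t) + n*(-7*t^2 - 25*t + 6) + 4*t^3 + t^2 - 16*t - 4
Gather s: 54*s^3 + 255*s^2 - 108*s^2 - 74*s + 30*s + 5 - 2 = 54*s^3 + 147*s^2 - 44*s + 3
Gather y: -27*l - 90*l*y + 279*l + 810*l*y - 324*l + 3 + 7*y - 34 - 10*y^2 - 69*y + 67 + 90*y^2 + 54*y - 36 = -72*l + 80*y^2 + y*(720*l - 8)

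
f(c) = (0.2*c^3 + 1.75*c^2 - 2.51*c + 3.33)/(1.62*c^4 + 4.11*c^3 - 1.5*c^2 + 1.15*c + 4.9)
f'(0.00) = -0.67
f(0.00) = 0.68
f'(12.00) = -0.00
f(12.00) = 0.01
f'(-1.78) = -0.64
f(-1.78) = -1.39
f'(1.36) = -0.17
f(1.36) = 0.19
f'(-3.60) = 0.76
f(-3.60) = 0.42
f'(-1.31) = -6.38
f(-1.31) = -2.51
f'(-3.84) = 0.42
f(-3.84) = 0.28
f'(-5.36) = 0.05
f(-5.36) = 0.05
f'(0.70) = -0.36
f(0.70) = 0.37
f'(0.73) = -0.36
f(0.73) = 0.36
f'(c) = (0.6*c^2 + 3.5*c - 2.51)/(1.62*c^4 + 4.11*c^3 - 1.5*c^2 + 1.15*c + 4.9) + (-6.48*c^3 - 12.33*c^2 + 3.0*c - 1.15)*(0.2*c^3 + 1.75*c^2 - 2.51*c + 3.33)/(1.62*c^4 + 4.11*c^3 - 1.5*c^2 + 1.15*c + 4.9)^2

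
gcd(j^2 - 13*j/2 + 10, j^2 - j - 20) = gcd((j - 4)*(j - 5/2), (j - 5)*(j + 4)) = 1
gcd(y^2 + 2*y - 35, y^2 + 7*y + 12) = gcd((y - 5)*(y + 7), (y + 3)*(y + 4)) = 1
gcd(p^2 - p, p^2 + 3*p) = p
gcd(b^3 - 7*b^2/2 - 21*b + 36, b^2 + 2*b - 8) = b + 4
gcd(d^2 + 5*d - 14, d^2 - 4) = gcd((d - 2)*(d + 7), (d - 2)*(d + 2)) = d - 2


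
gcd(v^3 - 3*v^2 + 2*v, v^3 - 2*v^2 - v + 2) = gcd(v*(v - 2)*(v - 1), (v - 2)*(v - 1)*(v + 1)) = v^2 - 3*v + 2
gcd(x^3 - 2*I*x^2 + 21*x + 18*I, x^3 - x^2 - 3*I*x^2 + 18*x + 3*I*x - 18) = x^2 - 3*I*x + 18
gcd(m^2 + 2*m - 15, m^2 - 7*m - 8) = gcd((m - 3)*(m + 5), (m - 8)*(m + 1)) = 1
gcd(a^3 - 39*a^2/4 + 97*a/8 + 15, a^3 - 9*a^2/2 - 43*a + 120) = a^2 - 21*a/2 + 20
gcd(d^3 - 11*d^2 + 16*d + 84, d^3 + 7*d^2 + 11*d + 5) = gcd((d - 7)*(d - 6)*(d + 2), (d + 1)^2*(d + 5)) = 1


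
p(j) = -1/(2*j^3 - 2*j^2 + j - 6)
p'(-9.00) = 0.00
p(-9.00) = 0.00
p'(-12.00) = 0.00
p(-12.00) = 0.00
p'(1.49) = 1.53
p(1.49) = 0.43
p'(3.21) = 0.03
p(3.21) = -0.02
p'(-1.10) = 0.09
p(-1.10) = 0.08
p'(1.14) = 0.21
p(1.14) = 0.22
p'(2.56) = 0.10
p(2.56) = -0.06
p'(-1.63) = 0.05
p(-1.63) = 0.05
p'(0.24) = 0.01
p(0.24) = 0.17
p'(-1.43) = 0.06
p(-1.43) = 0.06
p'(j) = -(-6*j^2 + 4*j - 1)/(2*j^3 - 2*j^2 + j - 6)^2 = (6*j^2 - 4*j + 1)/(2*j^3 - 2*j^2 + j - 6)^2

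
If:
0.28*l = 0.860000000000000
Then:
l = 3.07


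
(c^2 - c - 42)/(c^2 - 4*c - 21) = (c + 6)/(c + 3)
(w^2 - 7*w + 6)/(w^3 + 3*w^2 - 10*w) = (w^2 - 7*w + 6)/(w*(w^2 + 3*w - 10))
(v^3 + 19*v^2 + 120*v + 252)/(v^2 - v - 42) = (v^2 + 13*v + 42)/(v - 7)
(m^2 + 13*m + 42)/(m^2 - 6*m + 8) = (m^2 + 13*m + 42)/(m^2 - 6*m + 8)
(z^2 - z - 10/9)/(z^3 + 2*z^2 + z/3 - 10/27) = 3*(3*z - 5)/(9*z^2 + 12*z - 5)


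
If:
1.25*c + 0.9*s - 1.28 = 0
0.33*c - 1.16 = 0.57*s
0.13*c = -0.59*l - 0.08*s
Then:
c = 1.76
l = -0.25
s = -1.02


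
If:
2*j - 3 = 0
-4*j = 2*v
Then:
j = 3/2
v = -3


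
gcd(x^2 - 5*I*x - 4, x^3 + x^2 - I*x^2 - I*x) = x - I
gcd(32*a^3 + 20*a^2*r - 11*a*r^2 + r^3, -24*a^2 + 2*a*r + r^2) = -4*a + r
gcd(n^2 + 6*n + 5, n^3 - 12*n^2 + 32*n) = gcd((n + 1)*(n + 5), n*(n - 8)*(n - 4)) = 1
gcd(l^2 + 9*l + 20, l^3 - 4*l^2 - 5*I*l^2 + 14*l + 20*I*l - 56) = 1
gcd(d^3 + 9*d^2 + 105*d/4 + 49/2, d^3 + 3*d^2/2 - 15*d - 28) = d^2 + 11*d/2 + 7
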